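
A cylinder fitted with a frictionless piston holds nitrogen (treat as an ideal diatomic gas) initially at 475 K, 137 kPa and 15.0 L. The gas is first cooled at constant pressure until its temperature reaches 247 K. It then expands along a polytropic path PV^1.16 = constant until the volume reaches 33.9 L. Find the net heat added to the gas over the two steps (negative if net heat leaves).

n = P₁V₁/(RT₁) = 137×15.0/(8.314×475) = 0.520 mol.
Step 1 — Isobaric: P stays 137 kPa; V/T = const ⇒ T₂ = 247 K, V₂ = 7.80 L.
W = PΔV = 137×(7.80−15.0) kPa·L = -986 J.
ΔU = nCvΔT = 0.520×20.8×(247−475) = -2470 J.
Q = ΔU + W = nCpΔT = -3450 J.
State after step 1: P = 137 kPa, V = 7.80 L, T = 247 K.
Step 2 — Polytropic n=1.16: T₂ = T₁(V₁/V₂)^(n−1) = 247×(0.230)^0.16 = 195 K; P₂ = P₁(V₁/V₂)^n = 24.9 kPa.
W = (P₁V₁−P₂V₂)/(n−1) = (137×7.80−24.9×33.9)/0.16 = 1400 J.
ΔU = nCvΔT = 0.520×20.8×(195−247) = -560 J.
Q = ΔU + W = 840 J.
Net over both steps: W = 413 J, Q = -2610 J, ΔU = -3030 J.

-2610 J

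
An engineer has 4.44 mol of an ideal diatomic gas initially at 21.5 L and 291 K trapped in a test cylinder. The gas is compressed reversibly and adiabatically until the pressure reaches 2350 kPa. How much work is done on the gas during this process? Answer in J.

P₁ = nRT₁/V₁ = 4.44×8.314×291/21.5 = 500 kPa.
Adiabatic: T₂/T₁ = (P₂/P₁)^((γ−1)/γ) ⇒ T₂ = 291×(4.70)^0.286 = 453 K; V₂ = 7.11 L.
ΔU = nCvΔT = 4.44×20.8×(453−291) = 14900 J.
Q = 0 for an adiabatic process, so W = −ΔU = -14900 J.
Work done on the gas = −W_by = 14900 J.

14900 J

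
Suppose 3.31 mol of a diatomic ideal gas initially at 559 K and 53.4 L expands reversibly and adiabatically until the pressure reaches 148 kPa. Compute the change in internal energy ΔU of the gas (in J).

-6660 J

P₁ = nRT₁/V₁ = 3.31×8.314×559/53.4 = 288 kPa.
Adiabatic: T₂/T₁ = (P₂/P₁)^((γ−1)/γ) ⇒ T₂ = 559×(0.514)^0.286 = 462 K; V₂ = 85.9 L.
For an ideal gas ΔU = nCvΔT with Cv = (5/2)R = 20.8 J/(mol·K).
ΔU = 3.31×20.8×(462−559) = -6660 J.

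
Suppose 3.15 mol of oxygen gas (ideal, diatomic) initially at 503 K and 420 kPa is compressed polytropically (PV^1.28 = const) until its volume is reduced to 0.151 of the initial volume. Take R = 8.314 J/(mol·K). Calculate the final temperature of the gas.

854 K

V₁ = nRT₁/P₁ = 3.15×8.314×503/420 = 31.4 L.
Polytropic n=1.28: T₂ = T₁(V₁/V₂)^(n−1) = 503×(6.62)^0.28 = 854 K; P₂ = P₁(V₁/V₂)^n = 4720 kPa.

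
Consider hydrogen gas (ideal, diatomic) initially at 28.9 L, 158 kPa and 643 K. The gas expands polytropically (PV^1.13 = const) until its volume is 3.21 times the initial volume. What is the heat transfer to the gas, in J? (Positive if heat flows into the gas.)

3340 J

n = P₁V₁/(RT₁) = 158×28.9/(8.314×643) = 0.854 mol.
Polytropic n=1.13: T₂ = T₁(V₁/V₂)^(n−1) = 643×(0.312)^0.13 = 553 K; P₂ = P₁(V₁/V₂)^n = 42.3 kPa.
W = (P₁V₁−P₂V₂)/(n−1) = (158×28.9−42.3×92.8)/0.13 = 4940 J.
ΔU = nCvΔT = 0.854×20.8×(553−643) = -1610 J.
Q = ΔU + W = 3340 J.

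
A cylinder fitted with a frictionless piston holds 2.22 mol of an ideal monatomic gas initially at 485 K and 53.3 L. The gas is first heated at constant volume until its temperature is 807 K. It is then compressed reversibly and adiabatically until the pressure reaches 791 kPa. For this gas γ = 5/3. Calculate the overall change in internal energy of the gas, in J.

P₁ = nRT₁/V₁ = 2.22×8.314×485/53.3 = 168 kPa.
Step 1 — Isochoric: V stays 53.3 L; P/T = const ⇒ T₂ = 807 K, P₂ = 279 kPa.
W = 0 (no volume change).
ΔU = nCvΔT = 2.22×12.5×(807−485) = 8910 J.
Q = ΔU = 8910 J.
State after step 1: P = 279 kPa, V = 53.3 L, T = 807 K.
Step 2 — Adiabatic: T₂/T₁ = (P₂/P₁)^((γ−1)/γ) ⇒ T₂ = 807×(2.83)^0.400 = 1220 K; V₂ = 28.6 L.
ΔU = nCvΔT = 2.22×12.5×(1220−807) = 11500 J.
Q = 0 for an adiabatic process, so W = −ΔU = -11500 J.
Net over both steps: W = -11500 J, Q = 8910 J, ΔU = 20400 J.

20400 J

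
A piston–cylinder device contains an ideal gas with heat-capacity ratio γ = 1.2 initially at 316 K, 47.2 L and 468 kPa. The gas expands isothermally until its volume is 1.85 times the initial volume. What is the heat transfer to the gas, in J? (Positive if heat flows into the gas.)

13600 J

n = P₁V₁/(RT₁) = 468×47.2/(8.314×316) = 8.41 mol.
Isothermal: T stays 316 K; PV = const ⇒ V₂ = 87.3 L, P₂ = 253 kPa.
ΔU = 0 (ideal gas, T constant).
W = nRT ln(V₂/V₁) = 8.41×8.314×316×ln(1.85) = 13600 J.
Q = ΔU + W = 13600 J.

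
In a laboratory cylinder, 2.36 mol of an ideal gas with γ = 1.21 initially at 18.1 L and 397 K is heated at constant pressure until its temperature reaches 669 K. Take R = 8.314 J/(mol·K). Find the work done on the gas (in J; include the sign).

P₁ = nRT₁/V₁ = 2.36×8.314×397/18.1 = 430 kPa.
Isobaric: P stays 430 kPa; V/T = const ⇒ T₂ = 669 K, V₂ = 30.5 L.
W = PΔV = 430×(30.5−18.1) kPa·L = 5340 J.
Work done on the gas = −W_by = -5340 J.

-5340 J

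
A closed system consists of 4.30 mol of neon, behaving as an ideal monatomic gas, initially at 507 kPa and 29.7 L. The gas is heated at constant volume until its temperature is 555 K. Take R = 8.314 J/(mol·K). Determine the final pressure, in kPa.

668 kPa

T₁ = P₁V₁/(nR) = 507×29.7/(4.30×8.314) = 421 K.
Isochoric: V stays 29.7 L; P/T = const ⇒ T₂ = 555 K, P₂ = 668 kPa.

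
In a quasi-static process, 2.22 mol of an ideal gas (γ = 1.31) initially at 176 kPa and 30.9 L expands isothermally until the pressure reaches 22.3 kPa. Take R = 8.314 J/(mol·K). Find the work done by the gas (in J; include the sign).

T₁ = P₁V₁/(nR) = 176×30.9/(2.22×8.314) = 295 K.
Isothermal: T stays 295 K; PV = const ⇒ V₂ = 244 L, P₂ = 22.3 kPa.
W = nRT ln(V₂/V₁) = 2.22×8.314×295×ln(7.89) = 11200 J.

11200 J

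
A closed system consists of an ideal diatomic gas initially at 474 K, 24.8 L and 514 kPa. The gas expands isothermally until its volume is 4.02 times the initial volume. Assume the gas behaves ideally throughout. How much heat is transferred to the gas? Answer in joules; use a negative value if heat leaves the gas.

n = P₁V₁/(RT₁) = 514×24.8/(8.314×474) = 3.23 mol.
Isothermal: T stays 474 K; PV = const ⇒ V₂ = 99.7 L, P₂ = 128 kPa.
ΔU = 0 (ideal gas, T constant).
W = nRT ln(V₂/V₁) = 3.23×8.314×474×ln(4.02) = 17700 J.
Q = ΔU + W = 17700 J.

17700 J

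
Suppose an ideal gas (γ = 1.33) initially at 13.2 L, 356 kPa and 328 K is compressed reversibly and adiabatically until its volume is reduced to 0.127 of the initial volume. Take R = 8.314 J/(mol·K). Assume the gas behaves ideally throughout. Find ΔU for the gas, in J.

13900 J

n = P₁V₁/(RT₁) = 356×13.2/(8.314×328) = 1.72 mol.
Adiabatic: TV^(γ−1) = const ⇒ T₂ = 328×(7.87)^0.330 = 648 K; PV^γ = const ⇒ P₂ = 5540 kPa.
For an ideal gas ΔU = nCvΔT with Cv = R/(γ−1) = 25.2 J/(mol·K).
ΔU = 1.72×25.2×(648−328) = 13900 J.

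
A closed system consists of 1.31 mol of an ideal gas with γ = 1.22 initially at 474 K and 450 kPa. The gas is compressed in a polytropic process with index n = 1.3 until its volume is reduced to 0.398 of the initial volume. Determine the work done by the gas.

V₁ = nRT₁/P₁ = 1.31×8.314×474/450 = 11.5 L.
Polytropic n=1.3: T₂ = T₁(V₁/V₂)^(n−1) = 474×(2.51)^0.30 = 625 K; P₂ = P₁(V₁/V₂)^n = 1490 kPa.
W = (P₁V₁−P₂V₂)/(n−1) = (450×11.5−1490×4.57)/0.30 = -5480 J.

-5480 J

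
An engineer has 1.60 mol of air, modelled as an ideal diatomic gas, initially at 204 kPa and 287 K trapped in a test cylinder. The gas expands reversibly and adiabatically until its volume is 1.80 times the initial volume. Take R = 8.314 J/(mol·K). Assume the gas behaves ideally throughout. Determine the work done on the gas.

-2000 J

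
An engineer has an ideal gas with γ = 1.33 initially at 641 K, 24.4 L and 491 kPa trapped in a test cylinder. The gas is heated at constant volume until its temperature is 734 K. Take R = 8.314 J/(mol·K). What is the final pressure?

Isochoric: V stays 24.4 L; P/T = const ⇒ T₂ = 734 K, P₂ = 562 kPa.

562 kPa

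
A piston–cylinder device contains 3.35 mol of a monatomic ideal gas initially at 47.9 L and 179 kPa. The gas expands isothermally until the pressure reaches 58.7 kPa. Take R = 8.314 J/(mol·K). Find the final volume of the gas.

T₁ = P₁V₁/(nR) = 179×47.9/(3.35×8.314) = 308 K.
Isothermal: T stays 308 K; PV = const ⇒ V₂ = 146 L, P₂ = 58.7 kPa.

146 L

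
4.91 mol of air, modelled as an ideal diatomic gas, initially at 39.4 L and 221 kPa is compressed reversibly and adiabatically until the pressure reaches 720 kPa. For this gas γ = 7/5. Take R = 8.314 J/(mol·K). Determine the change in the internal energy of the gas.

8740 J

T₁ = P₁V₁/(nR) = 221×39.4/(4.91×8.314) = 213 K.
Adiabatic: T₂/T₁ = (P₂/P₁)^((γ−1)/γ) ⇒ T₂ = 213×(3.26)^0.286 = 299 K; V₂ = 16.9 L.
For an ideal gas ΔU = nCvΔT with Cv = (5/2)R = 20.8 J/(mol·K).
ΔU = 4.91×20.8×(299−213) = 8740 J.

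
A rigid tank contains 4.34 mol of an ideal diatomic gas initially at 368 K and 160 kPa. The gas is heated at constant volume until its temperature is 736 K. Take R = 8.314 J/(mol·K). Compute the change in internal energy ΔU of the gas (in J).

V₁ = nRT₁/P₁ = 4.34×8.314×368/160 = 83.0 L.
Isochoric: V stays 83.0 L; P/T = const ⇒ T₂ = 736 K, P₂ = 320 kPa.
For an ideal gas ΔU = nCvΔT with Cv = (5/2)R = 20.8 J/(mol·K).
ΔU = 4.34×20.8×(736−368) = 33200 J.

33200 J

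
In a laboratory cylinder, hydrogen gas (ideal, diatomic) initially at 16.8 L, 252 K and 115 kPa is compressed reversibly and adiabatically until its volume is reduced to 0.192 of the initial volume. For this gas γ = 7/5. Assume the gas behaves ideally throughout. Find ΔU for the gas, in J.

4520 J

n = P₁V₁/(RT₁) = 115×16.8/(8.314×252) = 0.922 mol.
Adiabatic: TV^(γ−1) = const ⇒ T₂ = 252×(5.21)^0.400 = 488 K; PV^γ = const ⇒ P₂ = 1160 kPa.
For an ideal gas ΔU = nCvΔT with Cv = (5/2)R = 20.8 J/(mol·K).
ΔU = 0.922×20.8×(488−252) = 4520 J.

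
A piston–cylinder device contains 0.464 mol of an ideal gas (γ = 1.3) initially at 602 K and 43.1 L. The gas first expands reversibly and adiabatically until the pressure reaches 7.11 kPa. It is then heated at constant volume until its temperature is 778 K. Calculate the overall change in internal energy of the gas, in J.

2260 J

P₁ = nRT₁/V₁ = 0.464×8.314×602/43.1 = 53.9 kPa.
Step 1 — Adiabatic: T₂/T₁ = (P₂/P₁)^((γ−1)/γ) ⇒ T₂ = 602×(0.132)^0.231 = 377 K; V₂ = 205 L.
ΔU = nCvΔT = 0.464×27.7×(377−602) = -2890 J.
Q = 0 for an adiabatic process, so W = −ΔU = 2890 J.
State after step 1: P = 7.11 kPa, V = 205 L, T = 377 K.
Step 2 — Isochoric: V stays 205 L; P/T = const ⇒ T₂ = 778 K, P₂ = 14.7 kPa.
W = 0 (no volume change).
ΔU = nCvΔT = 0.464×27.7×(778−377) = 5150 J.
Q = ΔU = 5150 J.
Net over both steps: W = 2890 J, Q = 5150 J, ΔU = 2260 J.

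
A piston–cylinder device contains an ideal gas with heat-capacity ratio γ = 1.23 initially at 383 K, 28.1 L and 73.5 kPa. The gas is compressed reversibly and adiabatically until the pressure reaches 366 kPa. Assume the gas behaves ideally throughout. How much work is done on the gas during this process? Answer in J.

3140 J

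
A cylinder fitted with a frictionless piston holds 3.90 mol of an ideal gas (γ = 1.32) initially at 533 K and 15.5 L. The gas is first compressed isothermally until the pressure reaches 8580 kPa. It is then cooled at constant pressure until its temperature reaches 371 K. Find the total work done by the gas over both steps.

-40500 J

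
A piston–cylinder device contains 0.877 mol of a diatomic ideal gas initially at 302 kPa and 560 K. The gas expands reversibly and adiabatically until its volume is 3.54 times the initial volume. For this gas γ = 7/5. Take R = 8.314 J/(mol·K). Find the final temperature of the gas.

V₁ = nRT₁/P₁ = 0.877×8.314×560/302 = 13.5 L.
Adiabatic: TV^(γ−1) = const ⇒ T₂ = 560×(0.282)^0.400 = 338 K; PV^γ = const ⇒ P₂ = 51.5 kPa.

338 K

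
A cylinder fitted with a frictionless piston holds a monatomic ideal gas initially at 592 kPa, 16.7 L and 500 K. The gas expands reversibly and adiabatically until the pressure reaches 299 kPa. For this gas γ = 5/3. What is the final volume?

25.2 L

Adiabatic: T₂/T₁ = (P₂/P₁)^((γ−1)/γ) ⇒ T₂ = 500×(0.505)^0.400 = 380 K; V₂ = 25.2 L.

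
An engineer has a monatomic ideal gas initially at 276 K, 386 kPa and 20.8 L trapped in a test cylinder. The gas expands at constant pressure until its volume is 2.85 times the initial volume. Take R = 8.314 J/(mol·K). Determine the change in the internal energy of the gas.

n = P₁V₁/(RT₁) = 386×20.8/(8.314×276) = 3.50 mol.
Isobaric: P stays 386 kPa; V/T = const ⇒ T₂ = 787 K, V₂ = 59.3 L.
For an ideal gas ΔU = nCvΔT with Cv = (3/2)R = 12.5 J/(mol·K).
ΔU = 3.50×12.5×(787−276) = 22300 J.

22300 J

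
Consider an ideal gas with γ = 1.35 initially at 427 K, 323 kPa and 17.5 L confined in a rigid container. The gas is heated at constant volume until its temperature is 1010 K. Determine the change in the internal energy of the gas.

n = P₁V₁/(RT₁) = 323×17.5/(8.314×427) = 1.59 mol.
Isochoric: V stays 17.5 L; P/T = const ⇒ T₂ = 1010 K, P₂ = 764 kPa.
For an ideal gas ΔU = nCvΔT with Cv = R/(γ−1) = 23.8 J/(mol·K).
ΔU = 1.59×23.8×(1010−427) = 22100 J.

22100 J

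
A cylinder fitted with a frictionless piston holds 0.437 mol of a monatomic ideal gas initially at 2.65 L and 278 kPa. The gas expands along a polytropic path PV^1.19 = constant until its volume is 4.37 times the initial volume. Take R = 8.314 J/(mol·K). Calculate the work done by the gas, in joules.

948 J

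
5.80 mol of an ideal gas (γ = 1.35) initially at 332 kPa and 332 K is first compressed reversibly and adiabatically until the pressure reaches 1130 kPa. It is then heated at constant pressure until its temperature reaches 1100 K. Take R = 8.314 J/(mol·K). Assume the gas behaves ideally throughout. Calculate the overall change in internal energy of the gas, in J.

V₁ = nRT₁/P₁ = 5.80×8.314×332/332 = 48.2 L.
Step 1 — Adiabatic: T₂/T₁ = (P₂/P₁)^((γ−1)/γ) ⇒ T₂ = 332×(3.40)^0.259 = 456 K; V₂ = 19.5 L.
ΔU = nCvΔT = 5.80×23.8×(456−332) = 17100 J.
Q = 0 for an adiabatic process, so W = −ΔU = -17100 J.
State after step 1: P = 1130 kPa, V = 19.5 L, T = 456 K.
Step 2 — Isobaric: P stays 1130 kPa; V/T = const ⇒ T₂ = 1100 K, V₂ = 46.9 L.
W = PΔV = 1130×(46.9−19.5) kPa·L = 31100 J.
ΔU = nCvΔT = 5.80×23.8×(1100−456) = 88700 J.
Q = ΔU + W = nCpΔT = 120000 J.
Net over both steps: W = 14000 J, Q = 120000 J, ΔU = 106000 J.

106000 J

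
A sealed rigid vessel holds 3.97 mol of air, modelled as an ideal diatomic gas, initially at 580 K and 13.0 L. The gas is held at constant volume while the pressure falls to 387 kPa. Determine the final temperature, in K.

152 K

P₁ = nRT₁/V₁ = 3.97×8.314×580/13.0 = 1470 kPa.
Isochoric: V stays 13.0 L; P/T = const ⇒ T₂ = 152 K, P₂ = 387 kPa.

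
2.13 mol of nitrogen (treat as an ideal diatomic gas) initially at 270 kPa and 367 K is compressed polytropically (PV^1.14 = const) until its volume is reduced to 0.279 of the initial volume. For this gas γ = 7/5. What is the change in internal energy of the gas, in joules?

3180 J

V₁ = nRT₁/P₁ = 2.13×8.314×367/270 = 24.1 L.
Polytropic n=1.14: T₂ = T₁(V₁/V₂)^(n−1) = 367×(3.58)^0.14 = 439 K; P₂ = P₁(V₁/V₂)^n = 1160 kPa.
For an ideal gas ΔU = nCvΔT with Cv = (5/2)R = 20.8 J/(mol·K).
ΔU = 2.13×20.8×(439−367) = 3180 J.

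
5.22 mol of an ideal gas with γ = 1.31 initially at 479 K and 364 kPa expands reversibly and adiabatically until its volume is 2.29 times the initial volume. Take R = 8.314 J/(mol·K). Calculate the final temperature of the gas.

V₁ = nRT₁/P₁ = 5.22×8.314×479/364 = 57.1 L.
Adiabatic: TV^(γ−1) = const ⇒ T₂ = 479×(0.437)^0.310 = 370 K; PV^γ = const ⇒ P₂ = 123 kPa.

370 K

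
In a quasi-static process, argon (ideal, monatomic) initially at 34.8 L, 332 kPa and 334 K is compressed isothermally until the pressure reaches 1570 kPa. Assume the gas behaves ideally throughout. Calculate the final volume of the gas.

7.36 L

Isothermal: T stays 334 K; PV = const ⇒ V₂ = 7.36 L, P₂ = 1570 kPa.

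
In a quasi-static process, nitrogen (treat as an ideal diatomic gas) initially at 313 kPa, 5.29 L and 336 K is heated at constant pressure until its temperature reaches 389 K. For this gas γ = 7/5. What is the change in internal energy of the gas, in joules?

n = P₁V₁/(RT₁) = 313×5.29/(8.314×336) = 0.593 mol.
Isobaric: P stays 313 kPa; V/T = const ⇒ T₂ = 389 K, V₂ = 6.12 L.
For an ideal gas ΔU = nCvΔT with Cv = (5/2)R = 20.8 J/(mol·K).
ΔU = 0.593×20.8×(389−336) = 653 J.

653 J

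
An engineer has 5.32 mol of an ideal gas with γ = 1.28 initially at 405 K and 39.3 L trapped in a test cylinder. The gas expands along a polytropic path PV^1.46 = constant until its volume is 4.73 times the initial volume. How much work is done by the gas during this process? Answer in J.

P₁ = nRT₁/V₁ = 5.32×8.314×405/39.3 = 456 kPa.
Polytropic n=1.46: T₂ = T₁(V₁/V₂)^(n−1) = 405×(0.211)^0.46 = 198 K; P₂ = P₁(V₁/V₂)^n = 47.2 kPa.
W = (P₁V₁−P₂V₂)/(n−1) = (456×39.3−47.2×186)/0.46 = 19900 J.

19900 J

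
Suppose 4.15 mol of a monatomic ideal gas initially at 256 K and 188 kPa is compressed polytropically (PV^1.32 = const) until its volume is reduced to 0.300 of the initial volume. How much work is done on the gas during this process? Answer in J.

13000 J

V₁ = nRT₁/P₁ = 4.15×8.314×256/188 = 47.0 L.
Polytropic n=1.32: T₂ = T₁(V₁/V₂)^(n−1) = 256×(3.33)^0.32 = 376 K; P₂ = P₁(V₁/V₂)^n = 921 kPa.
W = (P₁V₁−P₂V₂)/(n−1) = (188×47.0−921×14.1)/0.32 = -13000 J.
Work done on the gas = −W_by = 13000 J.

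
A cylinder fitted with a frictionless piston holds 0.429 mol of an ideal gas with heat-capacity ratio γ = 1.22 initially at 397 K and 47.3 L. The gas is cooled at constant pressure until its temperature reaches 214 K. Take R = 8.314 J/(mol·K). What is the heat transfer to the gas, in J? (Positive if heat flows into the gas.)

-3620 J

P₁ = nRT₁/V₁ = 0.429×8.314×397/47.3 = 29.9 kPa.
Isobaric: P stays 29.9 kPa; V/T = const ⇒ T₂ = 214 K, V₂ = 25.5 L.
W = PΔV = 29.9×(25.5−47.3) kPa·L = -653 J.
ΔU = nCvΔT = 0.429×37.8×(214−397) = -2970 J.
Q = ΔU + W = nCpΔT = -3620 J.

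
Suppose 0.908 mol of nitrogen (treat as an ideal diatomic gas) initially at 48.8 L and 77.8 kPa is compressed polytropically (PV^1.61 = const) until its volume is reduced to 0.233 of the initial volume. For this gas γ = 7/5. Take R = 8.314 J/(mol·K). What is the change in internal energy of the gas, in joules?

T₁ = P₁V₁/(nR) = 77.8×48.8/(0.908×8.314) = 503 K.
Polytropic n=1.61: T₂ = T₁(V₁/V₂)^(n−1) = 503×(4.29)^0.61 = 1220 K; P₂ = P₁(V₁/V₂)^n = 812 kPa.
For an ideal gas ΔU = nCvΔT with Cv = (5/2)R = 20.8 J/(mol·K).
ΔU = 0.908×20.8×(1220−503) = 13600 J.

13600 J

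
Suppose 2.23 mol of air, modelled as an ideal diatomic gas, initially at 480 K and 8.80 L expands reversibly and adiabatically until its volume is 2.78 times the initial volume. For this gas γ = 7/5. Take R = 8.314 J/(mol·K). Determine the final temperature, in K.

319 K

P₁ = nRT₁/V₁ = 2.23×8.314×480/8.80 = 1010 kPa.
Adiabatic: TV^(γ−1) = const ⇒ T₂ = 480×(0.360)^0.400 = 319 K; PV^γ = const ⇒ P₂ = 242 kPa.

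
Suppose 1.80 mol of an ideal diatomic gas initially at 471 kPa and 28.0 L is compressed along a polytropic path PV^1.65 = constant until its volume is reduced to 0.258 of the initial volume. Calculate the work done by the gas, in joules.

-28700 J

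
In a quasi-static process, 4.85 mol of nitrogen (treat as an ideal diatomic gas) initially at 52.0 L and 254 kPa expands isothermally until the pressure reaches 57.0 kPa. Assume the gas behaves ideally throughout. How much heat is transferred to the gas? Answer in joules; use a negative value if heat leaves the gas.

19700 J

T₁ = P₁V₁/(nR) = 254×52.0/(4.85×8.314) = 328 K.
Isothermal: T stays 328 K; PV = const ⇒ V₂ = 232 L, P₂ = 57.0 kPa.
ΔU = 0 (ideal gas, T constant).
W = nRT ln(V₂/V₁) = 4.85×8.314×328×ln(4.46) = 19700 J.
Q = ΔU + W = 19700 J.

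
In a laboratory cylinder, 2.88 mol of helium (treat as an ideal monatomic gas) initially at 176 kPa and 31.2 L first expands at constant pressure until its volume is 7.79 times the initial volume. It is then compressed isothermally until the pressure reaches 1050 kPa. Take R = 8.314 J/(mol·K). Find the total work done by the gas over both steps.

T₁ = P₁V₁/(nR) = 176×31.2/(2.88×8.314) = 229 K.
Step 1 — Isobaric: P stays 176 kPa; V/T = const ⇒ T₂ = 1790 K, V₂ = 243 L.
W = PΔV = 176×(243−31.2) kPa·L = 37300 J.
ΔU = nCvΔT = 2.88×12.5×(1790−229) = 55900 J.
Q = ΔU + W = nCpΔT = 93200 J.
State after step 1: P = 176 kPa, V = 243 L, T = 1790 K.
Step 2 — Isothermal: T stays 1790 K; PV = const ⇒ V₂ = 40.7 L, P₂ = 1050 kPa.
ΔU = 0 (ideal gas, T constant).
W = nRT ln(V₂/V₁) = 2.88×8.314×1790×ln(0.168) = -76400 J.
Q = ΔU + W = -76400 J.
Net over both steps: W = -39100 J, Q = 16800 J, ΔU = 55900 J.

-39100 J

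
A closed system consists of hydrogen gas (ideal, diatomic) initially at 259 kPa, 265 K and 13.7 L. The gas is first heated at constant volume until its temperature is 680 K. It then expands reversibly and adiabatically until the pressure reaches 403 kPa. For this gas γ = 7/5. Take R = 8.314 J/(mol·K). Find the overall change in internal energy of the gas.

10900 J

n = P₁V₁/(RT₁) = 259×13.7/(8.314×265) = 1.61 mol.
Step 1 — Isochoric: V stays 13.7 L; P/T = const ⇒ T₂ = 680 K, P₂ = 665 kPa.
W = 0 (no volume change).
ΔU = nCvΔT = 1.61×20.8×(680−265) = 13900 J.
Q = ΔU = 13900 J.
State after step 1: P = 665 kPa, V = 13.7 L, T = 680 K.
Step 2 — Adiabatic: T₂/T₁ = (P₂/P₁)^((γ−1)/γ) ⇒ T₂ = 680×(0.606)^0.286 = 589 K; V₂ = 19.6 L.
ΔU = nCvΔT = 1.61×20.8×(589−680) = -3030 J.
Q = 0 for an adiabatic process, so W = −ΔU = 3030 J.
Net over both steps: W = 3030 J, Q = 13900 J, ΔU = 10900 J.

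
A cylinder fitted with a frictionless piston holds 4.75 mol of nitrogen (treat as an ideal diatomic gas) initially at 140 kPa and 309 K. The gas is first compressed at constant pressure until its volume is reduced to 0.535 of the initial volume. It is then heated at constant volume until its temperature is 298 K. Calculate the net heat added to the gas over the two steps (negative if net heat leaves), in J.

-6760 J

V₁ = nRT₁/P₁ = 4.75×8.314×309/140 = 87.2 L.
Step 1 — Isobaric: P stays 140 kPa; V/T = const ⇒ T₂ = 165 K, V₂ = 46.6 L.
W = PΔV = 140×(46.6−87.2) kPa·L = -5670 J.
ΔU = nCvΔT = 4.75×20.8×(165−309) = -14200 J.
Q = ΔU + W = nCpΔT = -19900 J.
State after step 1: P = 140 kPa, V = 46.6 L, T = 165 K.
Step 2 — Isochoric: V stays 46.6 L; P/T = const ⇒ T₂ = 298 K, P₂ = 252 kPa.
W = 0 (no volume change).
ΔU = nCvΔT = 4.75×20.8×(298−165) = 13100 J.
Q = ΔU = 13100 J.
Net over both steps: W = -5670 J, Q = -6760 J, ΔU = -1090 J.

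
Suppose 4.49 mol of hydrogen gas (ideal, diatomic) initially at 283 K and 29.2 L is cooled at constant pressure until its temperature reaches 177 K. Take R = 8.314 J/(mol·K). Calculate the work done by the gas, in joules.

-3960 J

P₁ = nRT₁/V₁ = 4.49×8.314×283/29.2 = 362 kPa.
Isobaric: P stays 362 kPa; V/T = const ⇒ T₂ = 177 K, V₂ = 18.3 L.
W = PΔV = 362×(18.3−29.2) kPa·L = -3960 J.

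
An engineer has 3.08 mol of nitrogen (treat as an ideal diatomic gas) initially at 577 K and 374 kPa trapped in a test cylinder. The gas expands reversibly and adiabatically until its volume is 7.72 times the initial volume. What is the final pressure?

V₁ = nRT₁/P₁ = 3.08×8.314×577/374 = 39.5 L.
Adiabatic: TV^(γ−1) = const ⇒ T₂ = 577×(0.130)^0.400 = 255 K; PV^γ = const ⇒ P₂ = 21.4 kPa.

21.4 kPa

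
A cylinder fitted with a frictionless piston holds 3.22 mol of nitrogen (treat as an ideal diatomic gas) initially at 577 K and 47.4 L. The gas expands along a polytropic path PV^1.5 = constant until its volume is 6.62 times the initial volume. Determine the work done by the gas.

18900 J

P₁ = nRT₁/V₁ = 3.22×8.314×577/47.4 = 326 kPa.
Polytropic n=1.5: T₂ = T₁(V₁/V₂)^(n−1) = 577×(0.151)^0.50 = 224 K; P₂ = P₁(V₁/V₂)^n = 19.1 kPa.
W = (P₁V₁−P₂V₂)/(n−1) = (326×47.4−19.1×314)/0.50 = 18900 J.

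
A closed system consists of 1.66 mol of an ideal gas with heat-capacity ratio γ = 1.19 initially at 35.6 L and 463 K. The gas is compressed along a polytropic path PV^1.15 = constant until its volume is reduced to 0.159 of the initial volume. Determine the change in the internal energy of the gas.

P₁ = nRT₁/V₁ = 1.66×8.314×463/35.6 = 179 kPa.
Polytropic n=1.15: T₂ = T₁(V₁/V₂)^(n−1) = 463×(6.29)^0.15 = 610 K; P₂ = P₁(V₁/V₂)^n = 1490 kPa.
For an ideal gas ΔU = nCvΔT with Cv = R/(γ−1) = 43.8 J/(mol·K).
ΔU = 1.66×43.8×(610−463) = 10700 J.

10700 J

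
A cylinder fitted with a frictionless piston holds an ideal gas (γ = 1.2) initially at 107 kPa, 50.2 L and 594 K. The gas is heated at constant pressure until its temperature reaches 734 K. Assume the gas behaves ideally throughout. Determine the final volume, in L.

62.0 L

Isobaric: P stays 107 kPa; V/T = const ⇒ T₂ = 734 K, V₂ = 62.0 L.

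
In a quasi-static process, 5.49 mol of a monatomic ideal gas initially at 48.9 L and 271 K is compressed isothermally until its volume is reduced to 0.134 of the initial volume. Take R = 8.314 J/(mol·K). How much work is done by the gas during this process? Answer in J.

-24900 J

P₁ = nRT₁/V₁ = 5.49×8.314×271/48.9 = 253 kPa.
Isothermal: T stays 271 K; PV = const ⇒ V₂ = 6.55 L, P₂ = 1890 kPa.
W = nRT ln(V₂/V₁) = 5.49×8.314×271×ln(0.134) = -24900 J.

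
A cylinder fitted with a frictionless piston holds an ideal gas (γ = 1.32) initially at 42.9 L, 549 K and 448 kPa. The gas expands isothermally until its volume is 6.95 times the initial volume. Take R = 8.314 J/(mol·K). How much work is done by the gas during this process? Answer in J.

n = P₁V₁/(RT₁) = 448×42.9/(8.314×549) = 4.21 mol.
Isothermal: T stays 549 K; PV = const ⇒ V₂ = 298 L, P₂ = 64.5 kPa.
W = nRT ln(V₂/V₁) = 4.21×8.314×549×ln(6.95) = 37300 J.

37300 J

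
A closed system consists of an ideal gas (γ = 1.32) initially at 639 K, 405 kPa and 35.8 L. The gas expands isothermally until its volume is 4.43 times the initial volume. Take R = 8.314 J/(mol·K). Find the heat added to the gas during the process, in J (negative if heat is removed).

21600 J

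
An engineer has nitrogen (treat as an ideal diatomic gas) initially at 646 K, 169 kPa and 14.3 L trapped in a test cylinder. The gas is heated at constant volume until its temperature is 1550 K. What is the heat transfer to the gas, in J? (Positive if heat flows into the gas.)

n = P₁V₁/(RT₁) = 169×14.3/(8.314×646) = 0.450 mol.
Isochoric: V stays 14.3 L; P/T = const ⇒ T₂ = 1550 K, P₂ = 405 kPa.
W = 0 (no volume change).
ΔU = nCvΔT = 0.450×20.8×(1550−646) = 8450 J.
Q = ΔU = 8450 J.

8450 J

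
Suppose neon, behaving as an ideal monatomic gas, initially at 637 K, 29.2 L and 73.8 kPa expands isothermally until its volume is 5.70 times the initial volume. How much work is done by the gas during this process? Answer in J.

3750 J

n = P₁V₁/(RT₁) = 73.8×29.2/(8.314×637) = 0.407 mol.
Isothermal: T stays 637 K; PV = const ⇒ V₂ = 166 L, P₂ = 12.9 kPa.
W = nRT ln(V₂/V₁) = 0.407×8.314×637×ln(5.70) = 3750 J.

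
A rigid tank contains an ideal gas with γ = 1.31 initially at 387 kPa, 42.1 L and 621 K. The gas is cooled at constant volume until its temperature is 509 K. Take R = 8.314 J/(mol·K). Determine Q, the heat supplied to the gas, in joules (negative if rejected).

-9480 J

n = P₁V₁/(RT₁) = 387×42.1/(8.314×621) = 3.16 mol.
Isochoric: V stays 42.1 L; P/T = const ⇒ T₂ = 509 K, P₂ = 317 kPa.
W = 0 (no volume change).
ΔU = nCvΔT = 3.16×26.8×(509−621) = -9480 J.
Q = ΔU = -9480 J.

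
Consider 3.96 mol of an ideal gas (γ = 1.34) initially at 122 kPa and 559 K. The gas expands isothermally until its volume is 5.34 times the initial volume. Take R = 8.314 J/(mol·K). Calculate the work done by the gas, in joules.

V₁ = nRT₁/P₁ = 3.96×8.314×559/122 = 151 L.
Isothermal: T stays 559 K; PV = const ⇒ V₂ = 806 L, P₂ = 22.8 kPa.
W = nRT ln(V₂/V₁) = 3.96×8.314×559×ln(5.34) = 30800 J.

30800 J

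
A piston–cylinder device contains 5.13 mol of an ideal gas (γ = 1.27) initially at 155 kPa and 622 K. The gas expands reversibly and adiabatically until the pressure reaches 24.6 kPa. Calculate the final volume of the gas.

V₁ = nRT₁/P₁ = 5.13×8.314×622/155 = 171 L.
Adiabatic: T₂/T₁ = (P₂/P₁)^((γ−1)/γ) ⇒ T₂ = 622×(0.159)^0.213 = 421 K; V₂ = 729 L.

729 L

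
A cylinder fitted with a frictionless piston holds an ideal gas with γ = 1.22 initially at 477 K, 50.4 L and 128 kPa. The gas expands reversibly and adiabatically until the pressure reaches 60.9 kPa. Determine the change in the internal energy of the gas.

n = P₁V₁/(RT₁) = 128×50.4/(8.314×477) = 1.63 mol.
Adiabatic: T₂/T₁ = (P₂/P₁)^((γ−1)/γ) ⇒ T₂ = 477×(0.476)^0.180 = 417 K; V₂ = 92.7 L.
For an ideal gas ΔU = nCvΔT with Cv = R/(γ−1) = 37.8 J/(mol·K).
ΔU = 1.63×37.8×(417−477) = -3680 J.

-3680 J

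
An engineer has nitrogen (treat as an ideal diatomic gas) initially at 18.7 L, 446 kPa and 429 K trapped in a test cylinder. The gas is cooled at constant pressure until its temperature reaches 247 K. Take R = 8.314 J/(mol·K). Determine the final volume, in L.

Isobaric: P stays 446 kPa; V/T = const ⇒ T₂ = 247 K, V₂ = 10.8 L.

10.8 L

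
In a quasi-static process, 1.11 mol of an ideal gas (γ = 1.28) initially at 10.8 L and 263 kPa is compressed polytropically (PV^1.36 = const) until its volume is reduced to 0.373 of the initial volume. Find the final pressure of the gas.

1010 kPa

T₁ = P₁V₁/(nR) = 263×10.8/(1.11×8.314) = 308 K.
Polytropic n=1.36: T₂ = T₁(V₁/V₂)^(n−1) = 308×(2.68)^0.36 = 439 K; P₂ = P₁(V₁/V₂)^n = 1010 kPa.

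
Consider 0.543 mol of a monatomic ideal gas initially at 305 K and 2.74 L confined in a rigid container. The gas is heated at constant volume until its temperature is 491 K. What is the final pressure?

809 kPa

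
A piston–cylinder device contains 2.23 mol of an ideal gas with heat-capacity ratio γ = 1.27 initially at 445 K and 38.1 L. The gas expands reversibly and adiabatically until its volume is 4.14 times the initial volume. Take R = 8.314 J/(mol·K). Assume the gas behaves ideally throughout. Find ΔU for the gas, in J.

-9740 J

P₁ = nRT₁/V₁ = 2.23×8.314×445/38.1 = 217 kPa.
Adiabatic: TV^(γ−1) = const ⇒ T₂ = 445×(0.242)^0.270 = 303 K; PV^γ = const ⇒ P₂ = 35.6 kPa.
For an ideal gas ΔU = nCvΔT with Cv = R/(γ−1) = 30.8 J/(mol·K).
ΔU = 2.23×30.8×(303−445) = -9740 J.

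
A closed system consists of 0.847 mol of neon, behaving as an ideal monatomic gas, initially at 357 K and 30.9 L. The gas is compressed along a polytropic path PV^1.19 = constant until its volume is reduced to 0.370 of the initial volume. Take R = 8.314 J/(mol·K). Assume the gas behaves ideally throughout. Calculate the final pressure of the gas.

266 kPa

P₁ = nRT₁/V₁ = 0.847×8.314×357/30.9 = 81.4 kPa.
Polytropic n=1.19: T₂ = T₁(V₁/V₂)^(n−1) = 357×(2.70)^0.19 = 431 K; P₂ = P₁(V₁/V₂)^n = 266 kPa.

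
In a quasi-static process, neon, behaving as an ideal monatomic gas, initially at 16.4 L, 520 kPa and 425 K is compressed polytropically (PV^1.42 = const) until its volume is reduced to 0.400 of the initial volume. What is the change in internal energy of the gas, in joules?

6000 J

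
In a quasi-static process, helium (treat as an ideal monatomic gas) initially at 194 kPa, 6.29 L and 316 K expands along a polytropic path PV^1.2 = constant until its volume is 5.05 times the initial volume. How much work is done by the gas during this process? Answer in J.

1690 J

n = P₁V₁/(RT₁) = 194×6.29/(8.314×316) = 0.464 mol.
Polytropic n=1.2: T₂ = T₁(V₁/V₂)^(n−1) = 316×(0.198)^0.20 = 229 K; P₂ = P₁(V₁/V₂)^n = 27.8 kPa.
W = (P₁V₁−P₂V₂)/(n−1) = (194×6.29−27.8×31.8)/0.20 = 1690 J.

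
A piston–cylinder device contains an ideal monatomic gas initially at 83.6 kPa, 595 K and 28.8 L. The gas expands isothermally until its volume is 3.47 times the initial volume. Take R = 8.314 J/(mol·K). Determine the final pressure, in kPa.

24.1 kPa

Isothermal: T stays 595 K; PV = const ⇒ V₂ = 99.9 L, P₂ = 24.1 kPa.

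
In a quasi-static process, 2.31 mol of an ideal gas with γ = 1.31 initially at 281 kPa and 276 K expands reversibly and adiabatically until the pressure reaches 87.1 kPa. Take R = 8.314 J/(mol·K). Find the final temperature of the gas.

209 K

V₁ = nRT₁/P₁ = 2.31×8.314×276/281 = 18.9 L.
Adiabatic: T₂/T₁ = (P₂/P₁)^((γ−1)/γ) ⇒ T₂ = 276×(0.310)^0.237 = 209 K; V₂ = 46.1 L.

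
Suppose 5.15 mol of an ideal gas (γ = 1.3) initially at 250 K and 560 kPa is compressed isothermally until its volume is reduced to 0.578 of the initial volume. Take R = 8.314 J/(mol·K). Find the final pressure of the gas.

V₁ = nRT₁/P₁ = 5.15×8.314×250/560 = 19.1 L.
Isothermal: T stays 250 K; PV = const ⇒ V₂ = 11.0 L, P₂ = 969 kPa.

969 kPa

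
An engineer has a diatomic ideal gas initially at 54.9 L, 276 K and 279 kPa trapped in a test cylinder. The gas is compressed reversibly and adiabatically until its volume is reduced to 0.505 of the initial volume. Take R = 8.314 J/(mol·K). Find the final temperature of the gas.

363 K

Adiabatic: TV^(γ−1) = const ⇒ T₂ = 276×(1.98)^0.400 = 363 K; PV^γ = const ⇒ P₂ = 726 kPa.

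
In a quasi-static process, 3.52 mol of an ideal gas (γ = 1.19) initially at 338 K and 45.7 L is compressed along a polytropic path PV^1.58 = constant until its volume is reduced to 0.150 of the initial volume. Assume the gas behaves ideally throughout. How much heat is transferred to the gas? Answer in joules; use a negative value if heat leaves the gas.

70200 J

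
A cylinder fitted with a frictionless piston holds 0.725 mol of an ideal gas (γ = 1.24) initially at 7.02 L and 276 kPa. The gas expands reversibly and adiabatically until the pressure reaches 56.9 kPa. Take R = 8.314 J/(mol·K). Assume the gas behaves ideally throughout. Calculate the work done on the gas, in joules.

-2130 J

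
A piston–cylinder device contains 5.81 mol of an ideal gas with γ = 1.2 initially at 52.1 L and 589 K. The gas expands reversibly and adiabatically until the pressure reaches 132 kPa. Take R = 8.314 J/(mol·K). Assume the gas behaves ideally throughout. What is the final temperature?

P₁ = nRT₁/V₁ = 5.81×8.314×589/52.1 = 546 kPa.
Adiabatic: T₂/T₁ = (P₂/P₁)^((γ−1)/γ) ⇒ T₂ = 589×(0.242)^0.167 = 465 K; V₂ = 170 L.

465 K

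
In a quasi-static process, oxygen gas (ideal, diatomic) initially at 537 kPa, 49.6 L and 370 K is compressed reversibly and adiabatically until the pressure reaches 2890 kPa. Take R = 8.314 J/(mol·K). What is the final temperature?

Adiabatic: T₂/T₁ = (P₂/P₁)^((γ−1)/γ) ⇒ T₂ = 370×(5.38)^0.286 = 598 K; V₂ = 14.9 L.

598 K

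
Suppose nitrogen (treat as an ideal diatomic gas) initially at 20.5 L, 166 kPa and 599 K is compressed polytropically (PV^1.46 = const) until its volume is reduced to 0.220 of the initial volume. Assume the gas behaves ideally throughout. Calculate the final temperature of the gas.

Polytropic n=1.46: T₂ = T₁(V₁/V₂)^(n−1) = 599×(4.55)^0.46 = 1200 K; P₂ = P₁(V₁/V₂)^n = 1510 kPa.

1200 K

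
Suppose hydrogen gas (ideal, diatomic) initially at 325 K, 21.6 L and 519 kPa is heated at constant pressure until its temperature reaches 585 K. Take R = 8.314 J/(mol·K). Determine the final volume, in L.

38.9 L

Isobaric: P stays 519 kPa; V/T = const ⇒ T₂ = 585 K, V₂ = 38.9 L.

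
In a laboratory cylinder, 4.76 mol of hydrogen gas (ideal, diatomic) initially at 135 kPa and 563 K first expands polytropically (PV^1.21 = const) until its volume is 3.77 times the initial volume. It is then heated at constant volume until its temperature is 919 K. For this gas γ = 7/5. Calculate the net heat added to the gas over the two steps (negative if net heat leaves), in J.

V₁ = nRT₁/P₁ = 4.76×8.314×563/135 = 165 L.
Step 1 — Polytropic n=1.21: T₂ = T₁(V₁/V₂)^(n−1) = 563×(0.265)^0.21 = 426 K; P₂ = P₁(V₁/V₂)^n = 27.1 kPa.
W = (P₁V₁−P₂V₂)/(n−1) = (135×165−27.1×622)/0.21 = 25800 J.
ΔU = nCvΔT = 4.76×20.8×(426−563) = -13500 J.
Q = ΔU + W = 12300 J.
State after step 1: P = 27.1 kPa, V = 622 L, T = 426 K.
Step 2 — Isochoric: V stays 622 L; P/T = const ⇒ T₂ = 919 K, P₂ = 58.5 kPa.
W = 0 (no volume change).
ΔU = nCvΔT = 4.76×20.8×(919−426) = 48800 J.
Q = ΔU = 48800 J.
Net over both steps: W = 25800 J, Q = 61000 J, ΔU = 35200 J.

61000 J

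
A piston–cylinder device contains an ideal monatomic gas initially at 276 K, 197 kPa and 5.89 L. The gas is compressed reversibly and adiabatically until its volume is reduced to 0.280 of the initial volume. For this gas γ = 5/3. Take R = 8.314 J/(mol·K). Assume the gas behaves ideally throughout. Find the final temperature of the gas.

Adiabatic: TV^(γ−1) = const ⇒ T₂ = 276×(3.57)^0.667 = 645 K; PV^γ = const ⇒ P₂ = 1640 kPa.

645 K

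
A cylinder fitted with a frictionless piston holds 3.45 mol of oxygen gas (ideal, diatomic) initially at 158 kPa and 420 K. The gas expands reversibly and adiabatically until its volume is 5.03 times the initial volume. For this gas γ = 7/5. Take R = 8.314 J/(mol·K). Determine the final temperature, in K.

V₁ = nRT₁/P₁ = 3.45×8.314×420/158 = 76.2 L.
Adiabatic: TV^(γ−1) = const ⇒ T₂ = 420×(0.199)^0.400 = 220 K; PV^γ = const ⇒ P₂ = 16.5 kPa.

220 K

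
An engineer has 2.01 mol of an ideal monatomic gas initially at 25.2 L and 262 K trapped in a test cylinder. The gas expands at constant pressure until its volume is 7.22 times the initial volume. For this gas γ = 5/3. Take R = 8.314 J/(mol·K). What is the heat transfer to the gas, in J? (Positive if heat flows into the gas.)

68100 J

P₁ = nRT₁/V₁ = 2.01×8.314×262/25.2 = 174 kPa.
Isobaric: P stays 174 kPa; V/T = const ⇒ T₂ = 1890 K, V₂ = 182 L.
W = PΔV = 174×(182−25.2) kPa·L = 27200 J.
ΔU = nCvΔT = 2.01×12.5×(1890−262) = 40800 J.
Q = ΔU + W = nCpΔT = 68100 J.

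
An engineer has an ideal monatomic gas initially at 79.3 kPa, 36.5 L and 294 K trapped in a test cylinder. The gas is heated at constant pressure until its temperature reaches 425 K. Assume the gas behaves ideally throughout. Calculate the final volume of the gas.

52.8 L

Isobaric: P stays 79.3 kPa; V/T = const ⇒ T₂ = 425 K, V₂ = 52.8 L.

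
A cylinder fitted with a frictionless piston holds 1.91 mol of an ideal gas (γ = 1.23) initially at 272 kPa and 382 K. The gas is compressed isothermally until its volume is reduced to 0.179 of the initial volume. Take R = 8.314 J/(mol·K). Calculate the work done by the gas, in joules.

V₁ = nRT₁/P₁ = 1.91×8.314×382/272 = 22.3 L.
Isothermal: T stays 382 K; PV = const ⇒ V₂ = 3.99 L, P₂ = 1520 kPa.
W = nRT ln(V₂/V₁) = 1.91×8.314×382×ln(0.179) = -10400 J.

-10400 J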